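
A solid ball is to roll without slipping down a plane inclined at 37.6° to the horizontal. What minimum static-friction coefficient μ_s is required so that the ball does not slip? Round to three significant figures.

μ_min ≈ 0.220

Here I = (2/5)MR², so the shape factor k = I/(MR²) = 0.4.
Translational: Mg sinθ − f = Ma. Rotational about the CM: fR = Iα = kMRa, so f = kMa.
These give a = g sinθ/(1+k) and the required friction f = kMg sinθ/(1+k).
With N = Mg cosθ, the no-slip condition f ≤ μN gives μ_min = f/N = k tanθ/(1+k).
μ_min = 0.4 × tan37.6° / 1.4 ≈ 0.220.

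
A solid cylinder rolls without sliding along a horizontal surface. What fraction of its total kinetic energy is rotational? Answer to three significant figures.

For this body I = (1/2)MR², i.e. k = I/(MR²) = 0.5.
Since ω = v/R, the translational part is ½Mv² and the rotational part is ½I(v/R)² = ½kMv²; the total is ½(1+k)Mv².
The rotational fraction is therefore k/(1+k) = 0.5/1.5 ≈ 0.333.

fraction ≈ 0.333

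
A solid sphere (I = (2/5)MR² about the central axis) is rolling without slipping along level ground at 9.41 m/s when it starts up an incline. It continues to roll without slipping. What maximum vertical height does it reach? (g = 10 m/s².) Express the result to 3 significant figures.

The moment of inertia is (2/5)MR², giving k ≡ I/(MR²) = 0.4.
The rolling condition ω = v/R makes the rotational term ½I(v/R)² = ½kMv², so KE_total = ½(1+k)Mv² = (7/10)Mv².
All of this converts to potential energy at the highest point: (7/10)Mv₀² = Mgh.
Thus h = (1+k)v₀²/(2g) = 1.4 × 9.41² / (2 × 10) ≈ 6.20 m.

h ≈ 6.20 m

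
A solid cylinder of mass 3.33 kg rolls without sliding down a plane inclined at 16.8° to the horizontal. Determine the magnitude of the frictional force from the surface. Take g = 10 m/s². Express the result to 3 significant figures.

f ≈ 3.21 N

For this body I = (1/2)MR², i.e. k = I/(MR²) = 0.5.
Newton's second law down the slope: Mg sinθ − f = Ma. The torque equation fR = Iα (with α = a/R) gives f = kMa.
Combining, a = g sinθ/(1+k) and f = kMa = kMg sinθ/(1+k).
f = 0.5 × 3.33 × 10 × sin16.8° / 1.5 ≈ 3.21 N.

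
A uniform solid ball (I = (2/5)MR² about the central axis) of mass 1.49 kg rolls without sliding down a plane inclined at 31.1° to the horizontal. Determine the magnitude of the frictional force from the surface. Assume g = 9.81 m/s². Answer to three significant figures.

For this body I = (2/5)MR², i.e. k = I/(MR²) = 0.4.
Along the incline Mg sinθ − f = Ma, and torque about the center fR = Iα = kMR²(a/R) gives f = kMa.
Combining, a = g sinθ/(1+k) and f = kMa = kMg sinθ/(1+k).
f = 0.4 × 1.49 × 9.81 × sin31.1° / 1.4 ≈ 2.16 N.

f ≈ 2.16 N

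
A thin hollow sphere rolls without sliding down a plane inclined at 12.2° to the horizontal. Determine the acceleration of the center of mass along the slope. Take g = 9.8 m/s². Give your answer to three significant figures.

For this body I = (2/3)MR², i.e. k = I/(MR²) = 2/3.
Along the incline Mg sinθ − f = Ma, and torque about the center fR = Iα = kMR²(a/R) gives f = kMa.
Eliminating f: Mg sinθ = (1+k)Ma, so a = g sinθ/(1+k) = 9.8 × sin12.2° / 1.667 ≈ 1.24 m/s².

a ≈ 1.24 m/s²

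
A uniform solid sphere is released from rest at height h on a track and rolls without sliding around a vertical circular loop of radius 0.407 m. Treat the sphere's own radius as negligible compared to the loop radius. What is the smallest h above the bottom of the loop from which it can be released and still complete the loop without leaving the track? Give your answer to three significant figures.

Here I = (2/5)MR², so the shape factor k = I/(MR²) = 0.4.
At the top of the loop, the minimum-contact condition is Mg = Mv_top²/r, so v_top² = gr.
With ω = v/R, the kinetic energy at speed v is ½(1+k)Mv² = (7/10)Mv².
Energy conservation from release (height h) to the top (height 2r): Mgh = Mg(2r) + (7/10)M·gr.
Thus h_min = 2r + (1+k)r/2 = r(2 + 1.4/2) = 0.407 × 2.7 ≈ 1.10 m.

h_min ≈ 1.10 m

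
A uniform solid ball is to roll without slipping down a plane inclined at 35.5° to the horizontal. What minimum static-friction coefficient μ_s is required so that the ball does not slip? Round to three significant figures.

The moment of inertia is (2/5)MR², giving k ≡ I/(MR²) = 0.4.
Newton's second law down the slope: Mg sinθ − f = Ma. The torque equation fR = Iα (with α = a/R) gives f = kMa.
These give a = g sinθ/(1+k) and the required friction f = kMg sinθ/(1+k).
With N = Mg cosθ, the no-slip condition f ≤ μN gives μ_min = f/N = k tanθ/(1+k).
μ_min = 0.4 × tan35.5° / 1.4 ≈ 0.204.

μ_min ≈ 0.204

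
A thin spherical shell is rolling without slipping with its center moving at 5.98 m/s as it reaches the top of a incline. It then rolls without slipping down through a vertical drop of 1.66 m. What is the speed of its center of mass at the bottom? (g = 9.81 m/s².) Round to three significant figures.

v ≈ 7.44 m/s

Here I = (2/3)MR², so the shape factor k = I/(MR²) = 2/3.
Since it rolls without slipping, ω = v/R and KE = ½Mv² + ½Iω² = ½(1+k)Mv² = (5/6)Mv².
Energy conservation: (5/6)Mv₀² + Mgh = (5/6)Mv², so v² = v₀² + 2gh/(1+k).
v = √(5.98² + 2×9.81×1.66/1.667) = √55.3 ≈ 7.44 m/s.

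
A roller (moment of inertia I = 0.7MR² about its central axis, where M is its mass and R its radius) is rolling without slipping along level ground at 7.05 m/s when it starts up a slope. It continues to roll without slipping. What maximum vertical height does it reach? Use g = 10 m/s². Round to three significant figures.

The moment of inertia is 0.7MR², giving k ≡ I/(MR²) = 0.7.
The rolling condition ω = v/R makes the rotational term ½I(v/R)² = ½kMv², so KE_total = ½(1+k)Mv² = (17/20)Mv².
At the top the kinetic energy is zero, so (17/20)Mv₀² = Mgh.
Thus h = (1+k)v₀²/(2g) = 1.7 × 7.05² / (2 × 10) ≈ 4.22 m.

h ≈ 4.22 m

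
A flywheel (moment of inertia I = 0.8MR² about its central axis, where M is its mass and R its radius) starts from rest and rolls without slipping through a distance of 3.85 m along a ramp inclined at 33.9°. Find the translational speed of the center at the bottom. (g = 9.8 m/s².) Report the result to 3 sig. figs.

v ≈ 4.84 m/s

For this body I = 0.8MR², i.e. k = I/(MR²) = 0.8.
Pure rolling means v = ωR; then KE = ½Mv² + ½I(v/R)² = ½(1+k)Mv² = (9/10)Mv².
The vertical drop is h = L sinθ = 3.85 × sin33.9° = 2.147 m.
Setting Mgh = (9/10)Mv² gives v = √(2gh/(1+k)) = √(2·9.8·2.147/1.8) ≈ 4.84 m/s.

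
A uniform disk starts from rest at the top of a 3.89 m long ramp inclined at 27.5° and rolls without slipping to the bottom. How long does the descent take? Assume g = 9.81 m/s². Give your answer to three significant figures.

For this body I = (1/2)MR², i.e. k = I/(MR²) = 0.5.
Translational: Mg sinθ − f = Ma. Rotational about the CM: fR = Iα = kMRa, so f = kMa.
Hence a = g sinθ/(1+k) = 9.81×sin27.5°/1.5 = 3.02 m/s².
With constant a from rest, t = √(2L/a) = √(2·3.89/3.02) ≈ 1.61 s.

t ≈ 1.61 s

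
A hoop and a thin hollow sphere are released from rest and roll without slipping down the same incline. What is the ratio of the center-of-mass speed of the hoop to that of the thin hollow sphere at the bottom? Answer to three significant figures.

Each satisfies Mgh = ½(1+k)Mv² with k = I/(MR²), so v ∝ 1/√(1+k).
For the hoop k = 1; for the thin hollow sphere k = 2/3.
v₁/v₂ = √((1+k₂)/(1+k₁)) = √(1.667/2) ≈ 0.913.

v_ratio ≈ 0.913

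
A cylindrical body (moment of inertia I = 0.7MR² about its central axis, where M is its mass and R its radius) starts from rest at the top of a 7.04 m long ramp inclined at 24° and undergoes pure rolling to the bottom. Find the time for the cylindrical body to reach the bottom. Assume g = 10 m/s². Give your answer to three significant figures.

t ≈ 2.43 s

The moment of inertia is 0.7MR², giving k ≡ I/(MR²) = 0.7.
Along the incline Mg sinθ − f = Ma, and torque about the center fR = Iα = kMR²(a/R) gives f = kMa.
Hence a = g sinθ/(1+k) = 10×sin24°/1.7 = 2.393 m/s².
Starting from rest, L = ½at², so t = √(2L/a) = √(2×7.04/2.393) ≈ 2.43 s.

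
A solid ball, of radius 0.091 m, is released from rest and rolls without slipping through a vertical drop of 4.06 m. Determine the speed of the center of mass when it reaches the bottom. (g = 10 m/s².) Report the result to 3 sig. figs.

v ≈ 7.62 m/s

Here I = (2/5)MR², so the shape factor k = I/(MR²) = 0.4.
Pure rolling means v = ωR; then KE = ½Mv² + ½I(v/R)² = ½(1+k)Mv² = (7/10)Mv².
Energy conservation: Mgh = (7/10)Mv², so v = √(2gh/(1+k)) = √(2 × 10 × 4.06 / 1.4) ≈ 7.62 m/s.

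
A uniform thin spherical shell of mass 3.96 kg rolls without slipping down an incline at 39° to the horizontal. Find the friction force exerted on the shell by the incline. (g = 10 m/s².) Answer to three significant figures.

f ≈ 9.97 N

With I = (2/3)MR², the ratio k = I/(MR²) is 2/3.
Translational: Mg sinθ − f = Ma. Rotational about the CM: fR = Iα = kMRa, so f = kMa.
Combining, a = g sinθ/(1+k) and f = kMa = kMg sinθ/(1+k).
f = (2/3) × 3.96 × 10 × sin39° / 1.667 ≈ 9.97 N.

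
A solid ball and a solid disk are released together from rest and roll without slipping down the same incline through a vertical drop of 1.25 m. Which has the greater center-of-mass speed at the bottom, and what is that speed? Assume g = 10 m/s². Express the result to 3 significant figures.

the solid ball, at v ≈ 4.23 m/s

For rolling without slipping, Mgh = ½(1+k)Mv² where k = I/(MR²), so v = √(2gh/(1+k)).
Solid ball: k = 0.4, giving v = √(2×10×1.25/1.4) = 4.226 m/s.
Solid disk: k = 0.5, giving v = √(2×10×1.25/1.5) = 4.082 m/s.
The smaller k wins: the solid ball, at ≈ 4.23 m/s.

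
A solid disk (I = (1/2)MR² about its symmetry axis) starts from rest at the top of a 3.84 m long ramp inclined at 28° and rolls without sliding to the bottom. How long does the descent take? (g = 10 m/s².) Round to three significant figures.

t ≈ 1.57 s

The moment of inertia is (1/2)MR², giving k ≡ I/(MR²) = 0.5.
Newton's second law down the slope: Mg sinθ − f = Ma. The torque equation fR = Iα (with α = a/R) gives f = kMa.
Hence a = g sinθ/(1+k) = 10×sin28°/1.5 = 3.13 m/s².
With constant a from rest, t = √(2L/a) = √(2·3.84/3.13) ≈ 1.57 s.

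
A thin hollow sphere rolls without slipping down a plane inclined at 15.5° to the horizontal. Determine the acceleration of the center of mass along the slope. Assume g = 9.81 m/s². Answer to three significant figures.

a ≈ 1.57 m/s²

The moment of inertia is (2/3)MR², giving k ≡ I/(MR²) = 2/3.
Newton's second law down the slope: Mg sinθ − f = Ma. The torque equation fR = Iα (with α = a/R) gives f = kMa.
Eliminating f: Mg sinθ = (1+k)Ma, so a = g sinθ/(1+k) = 9.81 × sin15.5° / 1.667 ≈ 1.57 m/s².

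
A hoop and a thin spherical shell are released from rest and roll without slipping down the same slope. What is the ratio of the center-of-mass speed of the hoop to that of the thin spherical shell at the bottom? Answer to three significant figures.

v_ratio ≈ 0.913

Each satisfies Mgh = ½(1+k)Mv² with k = I/(MR²), so v ∝ 1/√(1+k).
For the hoop k = 1; for the thin spherical shell k = 2/3.
v₁/v₂ = √((1+k₂)/(1+k₁)) = √(1.667/2) ≈ 0.913.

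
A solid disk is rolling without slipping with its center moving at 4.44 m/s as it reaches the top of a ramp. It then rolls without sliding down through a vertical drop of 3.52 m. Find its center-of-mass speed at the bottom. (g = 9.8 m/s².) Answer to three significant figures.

v ≈ 8.11 m/s

The moment of inertia is (1/2)MR², giving k ≡ I/(MR²) = 0.5.
Pure rolling means v = ωR; then KE = ½Mv² + ½I(v/R)² = ½(1+k)Mv² = (3/4)Mv².
Conserving energy between top and bottom: (3/4)Mv² = (3/4)Mv₀² + Mgh, hence v² = v₀² + 2gh/(1+k).
v = √(4.44² + 2×9.8×3.52/1.5) = √65.71 ≈ 8.11 m/s.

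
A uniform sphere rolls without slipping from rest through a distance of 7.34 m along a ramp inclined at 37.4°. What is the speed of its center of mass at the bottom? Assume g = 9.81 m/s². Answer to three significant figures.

v ≈ 7.90 m/s

With I = (2/5)MR², the ratio k = I/(MR²) is 0.4.
The rolling condition ω = v/R makes the rotational term ½I(v/R)² = ½kMv², so KE_total = ½(1+k)Mv² = (7/10)Mv².
The vertical drop is h = L sinθ = 7.34 × sin37.4° = 4.458 m.
Energy conservation: Mgh = (7/10)Mv², so v = √(2gh/(1+k)) = √(2 × 9.81 × 4.458 / 1.4) ≈ 7.90 m/s.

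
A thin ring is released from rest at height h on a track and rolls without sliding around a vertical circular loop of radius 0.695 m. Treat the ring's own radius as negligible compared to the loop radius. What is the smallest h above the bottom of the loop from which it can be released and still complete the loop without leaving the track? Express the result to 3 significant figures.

Here I = MR², so the shape factor k = I/(MR²) = 1.
At the top of the loop, the minimum-contact condition is Mg = Mv_top²/r, so v_top² = gr.
With ω = v/R, the kinetic energy at speed v is ½(1+k)Mv² = Mv².
Energy conservation from release (height h) to the top (height 2r): Mgh = Mg(2r) + M·gr.
Thus h_min = 2r + (1+k)r/2 = r(2 + 2/2) = 0.695 × 3 ≈ 2.09 m.

h_min ≈ 2.09 m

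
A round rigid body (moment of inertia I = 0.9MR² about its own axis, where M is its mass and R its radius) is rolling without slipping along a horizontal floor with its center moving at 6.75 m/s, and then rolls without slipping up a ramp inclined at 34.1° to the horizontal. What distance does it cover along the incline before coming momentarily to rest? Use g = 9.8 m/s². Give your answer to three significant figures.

With I = 0.9MR², the ratio k = I/(MR²) is 0.9.
Rolling without slipping gives ω = v/R, so the total kinetic energy is ½Mv² + ½Iω² = ½(1+k)Mv² = (19/20)Mv².
Setting this equal to Mgh gives the vertical rise h = (1+k)v₀²/(2g) = 1.9×6.75²/(2×9.8) = 4.417 m.
The distance along the slope is d = h/sinθ = 4.417/sin34.1° ≈ 7.88 m.

d ≈ 7.88 m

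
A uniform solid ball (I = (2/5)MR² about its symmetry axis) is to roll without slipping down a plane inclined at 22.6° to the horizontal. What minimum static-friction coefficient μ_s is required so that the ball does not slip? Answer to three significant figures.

μ_min ≈ 0.119

For this body I = (2/5)MR², i.e. k = I/(MR²) = 0.4.
Translational: Mg sinθ − f = Ma. Rotational about the CM: fR = Iα = kMRa, so f = kMa.
These give a = g sinθ/(1+k) and the required friction f = kMg sinθ/(1+k).
The normal force is N = Mg cosθ, so μ_min = f/N = k tanθ/(1+k).
μ_min = 0.4 × tan22.6° / 1.4 ≈ 0.119.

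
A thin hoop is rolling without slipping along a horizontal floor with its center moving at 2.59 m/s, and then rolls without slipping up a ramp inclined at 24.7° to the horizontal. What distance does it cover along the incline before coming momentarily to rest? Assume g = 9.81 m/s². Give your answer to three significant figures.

With I = MR², the ratio k = I/(MR²) is 1.
The rolling condition ω = v/R makes the rotational term ½I(v/R)² = ½kMv², so KE_total = ½(1+k)Mv² = Mv².
Setting this equal to Mgh gives the vertical rise h = (1+k)v₀²/(2g) = 2×2.59²/(2×9.81) = 0.6838 m.
The distance along the slope is d = h/sinθ = 0.6838/sin24.7° ≈ 1.64 m.

d ≈ 1.64 m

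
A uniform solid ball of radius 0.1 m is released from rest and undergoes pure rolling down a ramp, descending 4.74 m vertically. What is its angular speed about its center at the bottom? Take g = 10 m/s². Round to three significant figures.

The moment of inertia is (2/5)MR², giving k ≡ I/(MR²) = 0.4.
Rolling without slipping gives ω = v/R, so the total kinetic energy is ½Mv² + ½Iω² = ½(1+k)Mv² = (7/10)Mv².
Energy conservation Mgh = ½(1+k)Mv² gives v = √(2gh/(1+k)) = √(2 × 10 × 4.74 / 1.4) = 8.229 m/s.
Then ω = v/R = 8.229 / 0.1 ≈ 82.3 rad/s.

ω ≈ 82.3 rad/s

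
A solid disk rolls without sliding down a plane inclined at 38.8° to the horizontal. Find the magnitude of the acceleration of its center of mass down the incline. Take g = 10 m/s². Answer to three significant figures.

a ≈ 4.18 m/s²

For this body I = (1/2)MR², i.e. k = I/(MR²) = 0.5.
Along the incline Mg sinθ − f = Ma, and torque about the center fR = Iα = kMR²(a/R) gives f = kMa.
Eliminating f: Mg sinθ = (1+k)Ma, so a = g sinθ/(1+k) = 10 × sin38.8° / 1.5 ≈ 4.18 m/s².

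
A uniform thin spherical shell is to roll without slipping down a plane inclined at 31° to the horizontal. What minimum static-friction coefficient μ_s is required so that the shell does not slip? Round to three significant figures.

With I = (2/3)MR², the ratio k = I/(MR²) is 2/3.
Newton's second law down the slope: Mg sinθ − f = Ma. The torque equation fR = Iα (with α = a/R) gives f = kMa.
These give a = g sinθ/(1+k) and the required friction f = kMg sinθ/(1+k).
The normal force is N = Mg cosθ, so μ_min = f/N = k tanθ/(1+k).
μ_min = (2/3) × tan31° / 1.667 ≈ 0.240.

μ_min ≈ 0.240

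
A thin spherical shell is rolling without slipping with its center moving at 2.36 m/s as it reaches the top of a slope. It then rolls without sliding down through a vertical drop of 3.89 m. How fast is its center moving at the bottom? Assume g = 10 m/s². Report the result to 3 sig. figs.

For this body I = (2/3)MR², i.e. k = I/(MR²) = 2/3.
Since it rolls without slipping, ω = v/R and KE = ½Mv² + ½Iω² = ½(1+k)Mv² = (5/6)Mv².
Energy conservation: (5/6)Mv₀² + Mgh = (5/6)Mv², so v² = v₀² + 2gh/(1+k).
v = √(2.36² + 2×10×3.89/1.667) = √52.25 ≈ 7.23 m/s.

v ≈ 7.23 m/s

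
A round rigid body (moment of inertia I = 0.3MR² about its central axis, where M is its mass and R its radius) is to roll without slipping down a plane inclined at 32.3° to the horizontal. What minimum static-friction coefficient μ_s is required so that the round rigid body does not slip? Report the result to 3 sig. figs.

Here I = 0.3MR², so the shape factor k = I/(MR²) = 0.3.
Newton's second law down the slope: Mg sinθ − f = Ma. The torque equation fR = Iα (with α = a/R) gives f = kMa.
These give a = g sinθ/(1+k) and the required friction f = kMg sinθ/(1+k).
The normal force is N = Mg cosθ, so μ_min = f/N = k tanθ/(1+k).
μ_min = 0.3 × tan32.3° / 1.3 ≈ 0.146.

μ_min ≈ 0.146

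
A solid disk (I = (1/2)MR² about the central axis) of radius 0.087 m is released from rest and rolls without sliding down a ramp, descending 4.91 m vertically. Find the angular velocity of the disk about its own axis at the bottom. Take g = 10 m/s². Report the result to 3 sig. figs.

ω ≈ 93.0 rad/s

With I = (1/2)MR², the ratio k = I/(MR²) is 0.5.
The rolling condition ω = v/R makes the rotational term ½I(v/R)² = ½kMv², so KE_total = ½(1+k)Mv² = (3/4)Mv².
Energy conservation Mgh = ½(1+k)Mv² gives v = √(2gh/(1+k)) = √(2 × 10 × 4.91 / 1.5) = 8.091 m/s.
Then ω = v/R = 8.091 / 0.087 ≈ 93.0 rad/s.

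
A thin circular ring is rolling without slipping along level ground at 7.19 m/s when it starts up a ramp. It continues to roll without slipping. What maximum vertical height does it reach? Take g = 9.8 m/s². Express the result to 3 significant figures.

Here I = MR², so the shape factor k = I/(MR²) = 1.
Pure rolling means v = ωR; then KE = ½Mv² + ½I(v/R)² = ½(1+k)Mv² = Mv².
At the top the kinetic energy is zero, so Mv₀² = Mgh.
Thus h = (1+k)v₀²/(2g) = 2 × 7.19² / (2 × 9.8) ≈ 5.28 m.

h ≈ 5.28 m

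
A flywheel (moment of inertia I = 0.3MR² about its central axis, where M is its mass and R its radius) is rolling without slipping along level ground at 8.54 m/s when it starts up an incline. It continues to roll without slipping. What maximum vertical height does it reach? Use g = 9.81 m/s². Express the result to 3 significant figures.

h ≈ 4.83 m

The moment of inertia is 0.3MR², giving k ≡ I/(MR²) = 0.3.
Rolling without slipping gives ω = v/R, so the total kinetic energy is ½Mv² + ½Iω² = ½(1+k)Mv² = (13/20)Mv².
At the top the kinetic energy is zero, so (13/20)Mv₀² = Mgh.
Thus h = (1+k)v₀²/(2g) = 1.3 × 8.54² / (2 × 9.81) ≈ 4.83 m.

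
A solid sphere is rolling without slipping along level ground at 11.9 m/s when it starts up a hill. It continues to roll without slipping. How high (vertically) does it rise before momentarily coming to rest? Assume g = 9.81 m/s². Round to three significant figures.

h ≈ 10.1 m

With I = (2/5)MR², the ratio k = I/(MR²) is 0.4.
Pure rolling means v = ωR; then KE = ½Mv² + ½I(v/R)² = ½(1+k)Mv² = (7/10)Mv².
All of this converts to potential energy at the highest point: (7/10)Mv₀² = Mgh.
Thus h = (1+k)v₀²/(2g) = 1.4 × 11.9² / (2 × 9.81) ≈ 10.1 m.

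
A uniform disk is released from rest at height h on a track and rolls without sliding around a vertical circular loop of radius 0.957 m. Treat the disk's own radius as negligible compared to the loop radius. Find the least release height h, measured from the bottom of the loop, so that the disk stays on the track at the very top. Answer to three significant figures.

With I = (1/2)MR², the ratio k = I/(MR²) is 0.5.
At the top of the loop, the minimum-contact condition is Mg = Mv_top²/r, so v_top² = gr.
With ω = v/R, the kinetic energy at speed v is ½(1+k)Mv² = (3/4)Mv².
Energy conservation from release (height h) to the top (height 2r): Mgh = Mg(2r) + (3/4)M·gr.
Thus h_min = 2r + (1+k)r/2 = r(2 + 1.5/2) = 0.957 × 2.75 ≈ 2.63 m.

h_min ≈ 2.63 m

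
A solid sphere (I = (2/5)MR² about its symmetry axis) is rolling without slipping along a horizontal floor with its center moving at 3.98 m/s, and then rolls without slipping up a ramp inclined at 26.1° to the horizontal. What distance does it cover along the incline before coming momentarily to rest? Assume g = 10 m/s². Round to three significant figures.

Here I = (2/5)MR², so the shape factor k = I/(MR²) = 0.4.
The rolling condition ω = v/R makes the rotational term ½I(v/R)² = ½kMv², so KE_total = ½(1+k)Mv² = (7/10)Mv².
Setting this equal to Mgh gives the vertical rise h = (1+k)v₀²/(2g) = 1.4×3.98²/(2×10) = 1.109 m.
Along the incline, d = h/sinθ = 1.109/sin26.1° ≈ 2.52 m.

d ≈ 2.52 m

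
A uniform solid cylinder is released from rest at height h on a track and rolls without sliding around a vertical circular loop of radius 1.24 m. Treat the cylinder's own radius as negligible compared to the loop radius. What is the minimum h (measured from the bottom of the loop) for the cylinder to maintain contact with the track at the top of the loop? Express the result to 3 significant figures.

h_min ≈ 3.41 m

Here I = (1/2)MR², so the shape factor k = I/(MR²) = 0.5.
At the top of the loop, the minimum-contact condition is Mg = Mv_top²/r, so v_top² = gr.
With ω = v/R, the kinetic energy at speed v is ½(1+k)Mv² = (3/4)Mv².
Energy conservation from release (height h) to the top (height 2r): Mgh = Mg(2r) + (3/4)M·gr.
Thus h_min = 2r + (1+k)r/2 = r(2 + 1.5/2) = 1.24 × 2.75 ≈ 3.41 m.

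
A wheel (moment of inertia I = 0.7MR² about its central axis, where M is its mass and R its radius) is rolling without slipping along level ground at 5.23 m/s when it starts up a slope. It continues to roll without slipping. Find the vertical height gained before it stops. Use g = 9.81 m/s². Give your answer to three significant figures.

h ≈ 2.37 m

Here I = 0.7MR², so the shape factor k = I/(MR²) = 0.7.
The rolling condition ω = v/R makes the rotational term ½I(v/R)² = ½kMv², so KE_total = ½(1+k)Mv² = (17/20)Mv².
All of this converts to potential energy at the highest point: (17/20)Mv₀² = Mgh.
Thus h = (1+k)v₀²/(2g) = 1.7 × 5.23² / (2 × 9.81) ≈ 2.37 m.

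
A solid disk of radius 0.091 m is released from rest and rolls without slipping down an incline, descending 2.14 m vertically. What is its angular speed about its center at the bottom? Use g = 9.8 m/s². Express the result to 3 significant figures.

ω ≈ 58.1 rad/s

With I = (1/2)MR², the ratio k = I/(MR²) is 0.5.
Since it rolls without slipping, ω = v/R and KE = ½Mv² + ½Iω² = ½(1+k)Mv² = (3/4)Mv².
Energy conservation Mgh = ½(1+k)Mv² gives v = √(2gh/(1+k)) = √(2 × 9.8 × 2.14 / 1.5) = 5.288 m/s.
The angular speed follows from ω = v/R = 5.288/0.091 ≈ 58.1 rad/s.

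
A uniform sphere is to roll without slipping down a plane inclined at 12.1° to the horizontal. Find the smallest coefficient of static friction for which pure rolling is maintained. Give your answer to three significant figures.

For this body I = (2/5)MR², i.e. k = I/(MR²) = 0.4.
Along the incline Mg sinθ − f = Ma, and torque about the center fR = Iα = kMR²(a/R) gives f = kMa.
These give a = g sinθ/(1+k) and the required friction f = kMg sinθ/(1+k).
With N = Mg cosθ, the no-slip condition f ≤ μN gives μ_min = f/N = k tanθ/(1+k).
μ_min = 0.4 × tan12.1° / 1.4 ≈ 0.0613.

μ_min ≈ 0.0613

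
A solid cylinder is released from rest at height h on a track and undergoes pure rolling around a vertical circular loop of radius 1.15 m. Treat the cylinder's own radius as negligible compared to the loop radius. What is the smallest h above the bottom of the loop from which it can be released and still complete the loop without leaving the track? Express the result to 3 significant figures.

Here I = (1/2)MR², so the shape factor k = I/(MR²) = 0.5.
At the top of the loop, the minimum-contact condition is Mg = Mv_top²/r, so v_top² = gr.
With ω = v/R, the kinetic energy at speed v is ½(1+k)Mv² = (3/4)Mv².
Energy conservation from release (height h) to the top (height 2r): Mgh = Mg(2r) + (3/4)M·gr.
Thus h_min = 2r + (1+k)r/2 = r(2 + 1.5/2) = 1.15 × 2.75 ≈ 3.16 m.

h_min ≈ 3.16 m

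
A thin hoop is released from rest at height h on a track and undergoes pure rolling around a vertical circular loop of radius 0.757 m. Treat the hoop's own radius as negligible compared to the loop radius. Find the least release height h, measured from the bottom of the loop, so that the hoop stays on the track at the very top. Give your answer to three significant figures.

h_min ≈ 2.27 m

Here I = MR², so the shape factor k = I/(MR²) = 1.
At the top of the loop, the minimum-contact condition is Mg = Mv_top²/r, so v_top² = gr.
With ω = v/R, the kinetic energy at speed v is ½(1+k)Mv² = Mv².
Energy conservation from release (height h) to the top (height 2r): Mgh = Mg(2r) + M·gr.
Thus h_min = 2r + (1+k)r/2 = r(2 + 2/2) = 0.757 × 3 ≈ 2.27 m.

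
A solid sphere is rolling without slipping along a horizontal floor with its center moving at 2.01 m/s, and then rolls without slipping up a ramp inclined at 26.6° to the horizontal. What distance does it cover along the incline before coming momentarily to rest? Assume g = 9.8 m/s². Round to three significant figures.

With I = (2/5)MR², the ratio k = I/(MR²) is 0.4.
Pure rolling means v = ωR; then KE = ½Mv² + ½I(v/R)² = ½(1+k)Mv² = (7/10)Mv².
Setting this equal to Mgh gives the vertical rise h = (1+k)v₀²/(2g) = 1.4×2.01²/(2×9.8) = 0.2886 m.
The distance along the slope is d = h/sinθ = 0.2886/sin26.6° ≈ 0.644 m.

d ≈ 0.644 m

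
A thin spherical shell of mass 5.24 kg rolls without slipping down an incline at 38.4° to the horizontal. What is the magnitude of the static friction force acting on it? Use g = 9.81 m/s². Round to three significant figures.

With I = (2/3)MR², the ratio k = I/(MR²) is 2/3.
Newton's second law down the slope: Mg sinθ − f = Ma. The torque equation fR = Iα (with α = a/R) gives f = kMa.
Combining, a = g sinθ/(1+k) and f = kMa = kMg sinθ/(1+k).
f = (2/3) × 5.24 × 9.81 × sin38.4° / 1.667 ≈ 12.8 N.

f ≈ 12.8 N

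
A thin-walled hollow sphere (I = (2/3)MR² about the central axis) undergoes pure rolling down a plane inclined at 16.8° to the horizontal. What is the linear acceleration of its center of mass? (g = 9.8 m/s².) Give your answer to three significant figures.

a ≈ 1.70 m/s²

With I = (2/3)MR², the ratio k = I/(MR²) is 2/3.
Translational: Mg sinθ − f = Ma. Rotational about the CM: fR = Iα = kMRa, so f = kMa.
Eliminating f: Mg sinθ = (1+k)Ma, so a = g sinθ/(1+k) = 9.8 × sin16.8° / 1.667 ≈ 1.70 m/s².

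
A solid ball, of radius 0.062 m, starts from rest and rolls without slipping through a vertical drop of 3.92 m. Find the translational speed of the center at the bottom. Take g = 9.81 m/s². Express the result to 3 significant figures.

v ≈ 7.41 m/s

With I = (2/5)MR², the ratio k = I/(MR²) is 0.4.
Pure rolling means v = ωR; then KE = ½Mv² + ½I(v/R)² = ½(1+k)Mv² = (7/10)Mv².
Setting Mgh = (7/10)Mv² gives v = √(2gh/(1+k)) = √(2·9.81·3.92/1.4) ≈ 7.41 m/s.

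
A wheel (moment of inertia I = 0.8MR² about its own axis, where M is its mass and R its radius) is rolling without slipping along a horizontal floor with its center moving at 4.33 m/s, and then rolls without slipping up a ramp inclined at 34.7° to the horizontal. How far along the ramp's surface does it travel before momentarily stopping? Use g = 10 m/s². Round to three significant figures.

d ≈ 2.96 m

With I = 0.8MR², the ratio k = I/(MR²) is 0.8.
Since it rolls without slipping, ω = v/R and KE = ½Mv² + ½Iω² = ½(1+k)Mv² = (9/10)Mv².
Setting this equal to Mgh gives the vertical rise h = (1+k)v₀²/(2g) = 1.8×4.33²/(2×10) = 1.687 m.
The distance along the slope is d = h/sinθ = 1.687/sin34.7° ≈ 2.96 m.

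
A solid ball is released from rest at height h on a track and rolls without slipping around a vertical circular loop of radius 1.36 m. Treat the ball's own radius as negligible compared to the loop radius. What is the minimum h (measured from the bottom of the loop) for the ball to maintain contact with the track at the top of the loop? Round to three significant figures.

The moment of inertia is (2/5)MR², giving k ≡ I/(MR²) = 0.4.
At the top of the loop, the minimum-contact condition is Mg = Mv_top²/r, so v_top² = gr.
With ω = v/R, the kinetic energy at speed v is ½(1+k)Mv² = (7/10)Mv².
Energy conservation from release (height h) to the top (height 2r): Mgh = Mg(2r) + (7/10)M·gr.
Thus h_min = 2r + (1+k)r/2 = r(2 + 1.4/2) = 1.36 × 2.7 ≈ 3.67 m.

h_min ≈ 3.67 m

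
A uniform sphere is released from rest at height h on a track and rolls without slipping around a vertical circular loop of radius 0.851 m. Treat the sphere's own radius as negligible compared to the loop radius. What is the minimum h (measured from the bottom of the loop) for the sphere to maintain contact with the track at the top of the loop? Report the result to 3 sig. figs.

h_min ≈ 2.30 m

For this body I = (2/5)MR², i.e. k = I/(MR²) = 0.4.
At the top, contact is just lost when gravity alone supplies the centripetal force: Mg = Mv_top²/r, i.e. v_top² = gr.
With ω = v/R, the kinetic energy at speed v is ½(1+k)Mv² = (7/10)Mv².
Energy conservation from release (height h) to the top (height 2r): Mgh = Mg(2r) + (7/10)M·gr.
Thus h_min = 2r + (1+k)r/2 = r(2 + 1.4/2) = 0.851 × 2.7 ≈ 2.30 m.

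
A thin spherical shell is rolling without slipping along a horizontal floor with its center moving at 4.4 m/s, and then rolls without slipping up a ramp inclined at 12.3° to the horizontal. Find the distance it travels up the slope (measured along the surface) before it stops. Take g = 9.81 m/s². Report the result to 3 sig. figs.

With I = (2/3)MR², the ratio k = I/(MR²) is 2/3.
The rolling condition ω = v/R makes the rotational term ½I(v/R)² = ½kMv², so KE_total = ½(1+k)Mv² = (5/6)Mv².
Setting this equal to Mgh gives the vertical rise h = (1+k)v₀²/(2g) = 1.667×4.4²/(2×9.81) = 1.645 m.
Along the incline, d = h/sinθ = 1.645/sin12.3° ≈ 7.72 m.

d ≈ 7.72 m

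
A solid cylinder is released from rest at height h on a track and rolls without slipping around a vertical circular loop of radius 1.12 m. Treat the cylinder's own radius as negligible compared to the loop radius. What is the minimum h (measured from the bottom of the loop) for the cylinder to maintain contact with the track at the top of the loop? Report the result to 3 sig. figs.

h_min ≈ 3.08 m

With I = (1/2)MR², the ratio k = I/(MR²) is 0.5.
At the top, contact is just lost when gravity alone supplies the centripetal force: Mg = Mv_top²/r, i.e. v_top² = gr.
With ω = v/R, the kinetic energy at speed v is ½(1+k)Mv² = (3/4)Mv².
Energy conservation from release (height h) to the top (height 2r): Mgh = Mg(2r) + (3/4)M·gr.
Thus h_min = 2r + (1+k)r/2 = r(2 + 1.5/2) = 1.12 × 2.75 ≈ 3.08 m.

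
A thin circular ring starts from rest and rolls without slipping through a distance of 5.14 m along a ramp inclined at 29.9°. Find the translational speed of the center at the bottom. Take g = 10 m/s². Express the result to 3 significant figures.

The moment of inertia is MR², giving k ≡ I/(MR²) = 1.
Rolling without slipping gives ω = v/R, so the total kinetic energy is ½Mv² + ½Iω² = ½(1+k)Mv² = Mv².
The vertical drop is h = L sinθ = 5.14 × sin29.9° = 2.562 m.
Energy conservation: Mgh = Mv², so v = √(2gh/(1+k)) = √(2 × 10 × 2.562 / 2) ≈ 5.06 m/s.

v ≈ 5.06 m/s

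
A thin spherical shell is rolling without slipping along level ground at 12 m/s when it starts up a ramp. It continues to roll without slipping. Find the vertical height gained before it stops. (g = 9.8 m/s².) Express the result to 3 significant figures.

Here I = (2/3)MR², so the shape factor k = I/(MR²) = 2/3.
Since it rolls without slipping, ω = v/R and KE = ½Mv² + ½Iω² = ½(1+k)Mv² = (5/6)Mv².
All of this converts to potential energy at the highest point: (5/6)Mv₀² = Mgh.
Thus h = (1+k)v₀²/(2g) = 1.667 × 12² / (2 × 9.8) ≈ 12.2 m.

h ≈ 12.2 m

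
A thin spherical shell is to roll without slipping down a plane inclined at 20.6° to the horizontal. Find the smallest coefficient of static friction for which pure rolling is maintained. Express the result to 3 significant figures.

The moment of inertia is (2/3)MR², giving k ≡ I/(MR²) = 2/3.
Translational: Mg sinθ − f = Ma. Rotational about the CM: fR = Iα = kMRa, so f = kMa.
These give a = g sinθ/(1+k) and the required friction f = kMg sinθ/(1+k).
With N = Mg cosθ, the no-slip condition f ≤ μN gives μ_min = f/N = k tanθ/(1+k).
μ_min = (2/3) × tan20.6° / 1.667 ≈ 0.150.

μ_min ≈ 0.150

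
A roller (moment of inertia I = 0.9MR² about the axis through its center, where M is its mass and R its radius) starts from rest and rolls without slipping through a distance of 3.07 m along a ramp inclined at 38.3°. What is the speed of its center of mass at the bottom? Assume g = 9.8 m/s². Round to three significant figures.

v ≈ 4.43 m/s

The moment of inertia is 0.9MR², giving k ≡ I/(MR²) = 0.9.
The rolling condition ω = v/R makes the rotational term ½I(v/R)² = ½kMv², so KE_total = ½(1+k)Mv² = (19/20)Mv².
The vertical drop is h = L sinθ = 3.07 × sin38.3° = 1.903 m.
Energy conservation: Mgh = (19/20)Mv², so v = √(2gh/(1+k)) = √(2 × 9.8 × 1.903 / 1.9) ≈ 4.43 m/s.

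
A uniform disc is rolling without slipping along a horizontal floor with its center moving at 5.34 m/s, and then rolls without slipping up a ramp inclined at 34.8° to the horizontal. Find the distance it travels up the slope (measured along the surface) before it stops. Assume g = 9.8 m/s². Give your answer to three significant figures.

With I = (1/2)MR², the ratio k = I/(MR²) is 0.5.
Rolling without slipping gives ω = v/R, so the total kinetic energy is ½Mv² + ½Iω² = ½(1+k)Mv² = (3/4)Mv².
Setting this equal to Mgh gives the vertical rise h = (1+k)v₀²/(2g) = 1.5×5.34²/(2×9.8) = 2.182 m.
Along the incline, d = h/sinθ = 2.182/sin34.8° ≈ 3.82 m.

d ≈ 3.82 m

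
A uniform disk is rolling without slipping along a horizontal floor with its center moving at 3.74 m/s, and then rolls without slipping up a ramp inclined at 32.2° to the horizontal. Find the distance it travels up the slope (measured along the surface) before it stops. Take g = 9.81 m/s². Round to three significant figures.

With I = (1/2)MR², the ratio k = I/(MR²) is 0.5.
Rolling without slipping gives ω = v/R, so the total kinetic energy is ½Mv² + ½Iω² = ½(1+k)Mv² = (3/4)Mv².
Setting this equal to Mgh gives the vertical rise h = (1+k)v₀²/(2g) = 1.5×3.74²/(2×9.81) = 1.069 m.
Along the incline, d = h/sinθ = 1.069/sin32.2° ≈ 2.01 m.

d ≈ 2.01 m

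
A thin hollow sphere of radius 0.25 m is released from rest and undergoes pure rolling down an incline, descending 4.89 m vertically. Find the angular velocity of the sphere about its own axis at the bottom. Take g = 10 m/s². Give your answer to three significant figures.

ω ≈ 30.6 rad/s

Here I = (2/3)MR², so the shape factor k = I/(MR²) = 2/3.
Pure rolling means v = ωR; then KE = ½Mv² + ½I(v/R)² = ½(1+k)Mv² = (5/6)Mv².
Energy conservation Mgh = ½(1+k)Mv² gives v = √(2gh/(1+k)) = √(2 × 10 × 4.89 / 1.667) = 7.66 m/s.
The angular speed follows from ω = v/R = 7.66/0.25 ≈ 30.6 rad/s.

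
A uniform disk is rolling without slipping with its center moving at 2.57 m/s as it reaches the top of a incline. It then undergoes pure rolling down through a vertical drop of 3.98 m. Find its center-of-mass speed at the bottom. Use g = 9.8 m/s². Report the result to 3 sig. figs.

Here I = (1/2)MR², so the shape factor k = I/(MR²) = 0.5.
Since it rolls without slipping, ω = v/R and KE = ½Mv² + ½Iω² = ½(1+k)Mv² = (3/4)Mv².
Conserving energy between top and bottom: (3/4)Mv² = (3/4)Mv₀² + Mgh, hence v² = v₀² + 2gh/(1+k).
v = √(2.57² + 2×9.8×3.98/1.5) = √58.61 ≈ 7.66 m/s.

v ≈ 7.66 m/s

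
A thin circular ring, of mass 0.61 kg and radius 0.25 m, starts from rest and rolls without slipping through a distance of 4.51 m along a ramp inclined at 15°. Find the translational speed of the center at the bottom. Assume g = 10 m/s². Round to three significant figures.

v ≈ 3.42 m/s

Here I = MR², so the shape factor k = I/(MR²) = 1.
Since it rolls without slipping, ω = v/R and KE = ½Mv² + ½Iω² = ½(1+k)Mv² = Mv².
The vertical drop is h = L sinθ = 4.51 × sin15° = 1.167 m.
Setting Mgh = Mv² gives v = √(2gh/(1+k)) = √(2·10·1.167/2) ≈ 3.42 m/s.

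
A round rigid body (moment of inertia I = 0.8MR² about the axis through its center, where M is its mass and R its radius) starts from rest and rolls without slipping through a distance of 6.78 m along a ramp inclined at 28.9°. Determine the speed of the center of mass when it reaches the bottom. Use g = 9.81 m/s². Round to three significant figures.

For this body I = 0.8MR², i.e. k = I/(MR²) = 0.8.
Since it rolls without slipping, ω = v/R and KE = ½Mv² + ½Iω² = ½(1+k)Mv² = (9/10)Mv².
The vertical drop is h = L sinθ = 6.78 × sin28.9° = 3.277 m.
Setting Mgh = (9/10)Mv² gives v = √(2gh/(1+k)) = √(2·9.81·3.277/1.8) ≈ 5.98 m/s.

v ≈ 5.98 m/s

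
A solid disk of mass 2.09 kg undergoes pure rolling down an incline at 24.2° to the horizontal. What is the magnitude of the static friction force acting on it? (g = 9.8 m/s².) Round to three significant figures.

f ≈ 2.80 N

With I = (1/2)MR², the ratio k = I/(MR²) is 0.5.
Newton's second law down the slope: Mg sinθ − f = Ma. The torque equation fR = Iα (with α = a/R) gives f = kMa.
Combining, a = g sinθ/(1+k) and f = kMa = kMg sinθ/(1+k).
f = 0.5 × 2.09 × 9.8 × sin24.2° / 1.5 ≈ 2.80 N.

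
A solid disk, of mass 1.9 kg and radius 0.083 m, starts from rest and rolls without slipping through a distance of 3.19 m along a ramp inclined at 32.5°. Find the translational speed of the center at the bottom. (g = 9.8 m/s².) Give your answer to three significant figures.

The moment of inertia is (1/2)MR², giving k ≡ I/(MR²) = 0.5.
Since it rolls without slipping, ω = v/R and KE = ½Mv² + ½Iω² = ½(1+k)Mv² = (3/4)Mv².
The vertical drop is h = L sinθ = 3.19 × sin32.5° = 1.714 m.
Energy conservation: Mgh = (3/4)Mv², so v = √(2gh/(1+k)) = √(2 × 9.8 × 1.714 / 1.5) ≈ 4.73 m/s.

v ≈ 4.73 m/s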